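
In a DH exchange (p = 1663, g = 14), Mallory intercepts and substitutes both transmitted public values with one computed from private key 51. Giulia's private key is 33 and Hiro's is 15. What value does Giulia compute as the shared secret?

Giulia receives Mallory's public value M = 14^51 mod 1663 instead of the honest one.
14^1 ≡ 14 (mod 1663)
14^2 = (14^1)^2 ≡ 14^2 = 196 ≡ 196 (mod 1663)
14^4 = (14^2)^2 ≡ 196^2 = 38416 ≡ 167 (mod 1663)
14^8 = (14^4)^2 ≡ 167^2 = 27889 ≡ 1281 (mod 1663)
14^16 = (14^8)^2 ≡ 1281^2 = 1640961 ≡ 1243 (mod 1663)
14^32 = (14^16)^2 ≡ 1243^2 = 1545049 ≡ 122 (mod 1663)
14^51 = 14^32 · 14^16 · 14^2 · 14^1 ≡ 122 · 1243 · 196 · 14 ≡ 764 (mod 1663).
So M = 764. Giulia computes K = M^33 mod 1663.
764^1 ≡ 764 (mod 1663)
764^2 = (764^1)^2 ≡ 764^2 = 583696 ≡ 1646 (mod 1663)
764^4 = (764^2)^2 ≡ 1646^2 = 2709316 ≡ 289 (mod 1663)
764^8 = (764^4)^2 ≡ 289^2 = 83521 ≡ 371 (mod 1663)
764^16 = (764^8)^2 ≡ 371^2 = 137641 ≡ 1275 (mod 1663)
764^32 = (764^16)^2 ≡ 1275^2 = 1625625 ≡ 874 (mod 1663)
764^33 = 764^32 · 764^1 ≡ 874 · 764 ≡ 873 (mod 1663).

873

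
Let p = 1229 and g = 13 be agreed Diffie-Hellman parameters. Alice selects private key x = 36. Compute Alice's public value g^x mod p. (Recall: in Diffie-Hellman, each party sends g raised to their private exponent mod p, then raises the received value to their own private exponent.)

Public value = 13^36 mod 1229.
13^1 ≡ 13 (mod 1229)
13^2 = (13^1)^2 ≡ 13^2 = 169 ≡ 169 (mod 1229)
13^4 = (13^2)^2 ≡ 169^2 = 28561 ≡ 294 (mod 1229)
13^8 = (13^4)^2 ≡ 294^2 = 86436 ≡ 406 (mod 1229)
13^16 = (13^8)^2 ≡ 406^2 = 164836 ≡ 150 (mod 1229)
13^32 = (13^16)^2 ≡ 150^2 = 22500 ≡ 378 (mod 1229)
13^36 = 13^32 · 13^4 ≡ 378 · 294 ≡ 522 (mod 1229).

522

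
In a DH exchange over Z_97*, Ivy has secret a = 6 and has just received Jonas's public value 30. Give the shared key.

Shared key K = 30^6 mod 97.
30^1 ≡ 30 (mod 97)
30^2 = (30^1)^2 ≡ 30^2 = 900 ≡ 27 (mod 97)
30^4 = (30^2)^2 ≡ 27^2 = 729 ≡ 50 (mod 97)
30^6 = 30^4 · 30^2 ≡ 50 · 27 ≡ 89 (mod 97).

89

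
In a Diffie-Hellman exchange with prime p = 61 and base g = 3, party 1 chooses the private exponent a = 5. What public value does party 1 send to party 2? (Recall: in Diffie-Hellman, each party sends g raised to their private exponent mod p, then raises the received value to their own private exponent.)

60

Public value = 3^5 mod 61.
3^1 ≡ 3 (mod 61)
3^2 = (3^1)^2 ≡ 3^2 = 9 ≡ 9 (mod 61)
3^4 = (3^2)^2 ≡ 9^2 = 81 ≡ 20 (mod 61)
3^5 = 3^4 · 3^1 ≡ 20 · 3 ≡ 60 (mod 61).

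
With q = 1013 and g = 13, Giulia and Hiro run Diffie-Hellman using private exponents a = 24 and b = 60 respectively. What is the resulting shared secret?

666

Giulia sends A = g^a mod q = 13^24 mod 1013.
13^1 ≡ 13 (mod 1013)
13^2 = (13^1)^2 ≡ 13^2 = 169 ≡ 169 (mod 1013)
13^4 = (13^2)^2 ≡ 169^2 = 28561 ≡ 197 (mod 1013)
13^8 = (13^4)^2 ≡ 197^2 = 38809 ≡ 315 (mod 1013)
13^16 = (13^8)^2 ≡ 315^2 = 99225 ≡ 964 (mod 1013)
13^24 = 13^16 · 13^8 ≡ 964 · 315 ≡ 773 (mod 1013).
So A = 773. Hiro then computes K = A^b mod q = 773^60 mod 1013.
773^1 ≡ 773 (mod 1013)
773^2 = (773^1)^2 ≡ 773^2 = 597529 ≡ 872 (mod 1013)
773^4 = (773^2)^2 ≡ 872^2 = 760384 ≡ 634 (mod 1013)
773^8 = (773^4)^2 ≡ 634^2 = 401956 ≡ 808 (mod 1013)
773^16 = (773^8)^2 ≡ 808^2 = 652864 ≡ 492 (mod 1013)
773^32 = (773^16)^2 ≡ 492^2 = 242064 ≡ 970 (mod 1013)
773^60 = 773^32 · 773^16 · 773^8 · 773^4 ≡ 970 · 492 · 808 · 634 ≡ 666 (mod 1013).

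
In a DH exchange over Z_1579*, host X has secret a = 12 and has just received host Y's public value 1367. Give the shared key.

Shared key K = 1367^12 mod 1579.
1367^1 ≡ 1367 (mod 1579)
1367^2 = (1367^1)^2 ≡ 1367^2 = 1868689 ≡ 732 (mod 1579)
1367^4 = (1367^2)^2 ≡ 732^2 = 535824 ≡ 543 (mod 1579)
1367^8 = (1367^4)^2 ≡ 543^2 = 294849 ≡ 1155 (mod 1579)
1367^12 = 1367^8 · 1367^4 ≡ 1155 · 543 ≡ 302 (mod 1579).

302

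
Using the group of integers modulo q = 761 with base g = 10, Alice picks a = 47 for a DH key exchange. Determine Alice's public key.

29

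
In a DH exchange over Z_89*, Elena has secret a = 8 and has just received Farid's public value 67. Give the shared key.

64

Shared key K = 67^8 mod 89.
67^1 ≡ 67 (mod 89)
67^2 = (67^1)^2 ≡ 67^2 = 4489 ≡ 39 (mod 89)
67^4 = (67^2)^2 ≡ 39^2 = 1521 ≡ 8 (mod 89)
67^8 = (67^4)^2 ≡ 8^2 = 64 ≡ 64 (mod 89)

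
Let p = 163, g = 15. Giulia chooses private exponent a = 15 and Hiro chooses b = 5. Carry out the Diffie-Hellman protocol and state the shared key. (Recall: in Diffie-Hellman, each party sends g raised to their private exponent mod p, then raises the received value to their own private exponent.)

126

Giulia sends A = g^a mod p = 15^15 mod 163.
15^1 ≡ 15 (mod 163)
15^2 = (15^1)^2 ≡ 15^2 = 225 ≡ 62 (mod 163)
15^4 = (15^2)^2 ≡ 62^2 = 3844 ≡ 95 (mod 163)
15^8 = (15^4)^2 ≡ 95^2 = 9025 ≡ 60 (mod 163)
15^15 = 15^8 · 15^4 · 15^2 · 15^1 ≡ 60 · 95 · 62 · 15 ≡ 77 (mod 163).
So A = 77. Hiro then computes K = A^b mod p = 77^5 mod 163.
77^1 ≡ 77 (mod 163)
77^2 = (77^1)^2 ≡ 77^2 = 5929 ≡ 61 (mod 163)
77^4 = (77^2)^2 ≡ 61^2 = 3721 ≡ 135 (mod 163)
77^5 = 77^4 · 77^1 ≡ 135 · 77 ≡ 126 (mod 163).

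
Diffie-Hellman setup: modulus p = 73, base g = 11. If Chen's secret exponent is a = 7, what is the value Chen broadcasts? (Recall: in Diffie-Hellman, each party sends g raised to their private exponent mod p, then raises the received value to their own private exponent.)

40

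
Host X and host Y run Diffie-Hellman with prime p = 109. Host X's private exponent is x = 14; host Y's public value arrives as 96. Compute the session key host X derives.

94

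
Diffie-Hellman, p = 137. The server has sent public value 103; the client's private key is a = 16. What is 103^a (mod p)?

133

Shared key K = 103^16 mod 137.
103^1 ≡ 103 (mod 137)
103^2 = (103^1)^2 ≡ 103^2 = 10609 ≡ 60 (mod 137)
103^4 = (103^2)^2 ≡ 60^2 = 3600 ≡ 38 (mod 137)
103^8 = (103^4)^2 ≡ 38^2 = 1444 ≡ 74 (mod 137)
103^16 = (103^8)^2 ≡ 74^2 = 5476 ≡ 133 (mod 137)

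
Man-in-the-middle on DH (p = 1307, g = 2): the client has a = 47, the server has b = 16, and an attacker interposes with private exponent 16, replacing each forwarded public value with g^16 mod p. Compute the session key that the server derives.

The server receives an attacker's public value M = 2^16 mod 1307 instead of the honest one.
2^1 ≡ 2 (mod 1307)
2^2 = (2^1)^2 ≡ 2^2 = 4 ≡ 4 (mod 1307)
2^4 = (2^2)^2 ≡ 4^2 = 16 ≡ 16 (mod 1307)
2^8 = (2^4)^2 ≡ 16^2 = 256 ≡ 256 (mod 1307)
2^16 = (2^8)^2 ≡ 256^2 = 65536 ≡ 186 (mod 1307)
So M = 186. The server computes K = M^16 mod 1307.
186^1 ≡ 186 (mod 1307)
186^2 = (186^1)^2 ≡ 186^2 = 34596 ≡ 614 (mod 1307)
186^4 = (186^2)^2 ≡ 614^2 = 376996 ≡ 580 (mod 1307)
186^8 = (186^4)^2 ≡ 580^2 = 336400 ≡ 501 (mod 1307)
186^16 = (186^8)^2 ≡ 501^2 = 251001 ≡ 57 (mod 1307)

57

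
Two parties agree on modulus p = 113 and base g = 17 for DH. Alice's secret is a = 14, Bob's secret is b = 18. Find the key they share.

Bob sends B = g^b mod p = 17^18 mod 113.
17^1 ≡ 17 (mod 113)
17^2 = (17^1)^2 ≡ 17^2 = 289 ≡ 63 (mod 113)
17^4 = (17^2)^2 ≡ 63^2 = 3969 ≡ 14 (mod 113)
17^8 = (17^4)^2 ≡ 14^2 = 196 ≡ 83 (mod 113)
17^16 = (17^8)^2 ≡ 83^2 = 6889 ≡ 109 (mod 113)
17^18 = 17^16 · 17^2 ≡ 109 · 63 ≡ 87 (mod 113).
So B = 87. Alice then computes K = B^a mod p = 87^14 mod 113.
87^1 ≡ 87 (mod 113)
87^2 = (87^1)^2 ≡ 87^2 = 7569 ≡ 111 (mod 113)
87^4 = (87^2)^2 ≡ 111^2 = 12321 ≡ 4 (mod 113)
87^8 = (87^4)^2 ≡ 4^2 = 16 ≡ 16 (mod 113)
87^14 = 87^8 · 87^4 · 87^2 ≡ 16 · 4 · 111 ≡ 98 (mod 113).

98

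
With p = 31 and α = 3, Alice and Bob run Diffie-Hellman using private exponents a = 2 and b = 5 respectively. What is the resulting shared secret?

25

Bob sends B = α^b mod p = 3^5 mod 31.
3^1 ≡ 3 (mod 31)
3^2 = (3^1)^2 ≡ 3^2 = 9 ≡ 9 (mod 31)
3^4 = (3^2)^2 ≡ 9^2 = 81 ≡ 19 (mod 31)
3^5 = 3^4 · 3^1 ≡ 19 · 3 ≡ 26 (mod 31).
So B = 26. Alice then computes K = B^a mod p = 26^2 mod 31.
26^1 ≡ 26 (mod 31)
26^2 = (26^1)^2 ≡ 26^2 = 676 ≡ 25 (mod 31)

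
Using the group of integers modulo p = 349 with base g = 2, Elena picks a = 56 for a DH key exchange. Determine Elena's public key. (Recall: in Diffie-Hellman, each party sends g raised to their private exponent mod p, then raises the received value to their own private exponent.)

Public value = 2^56 mod 349.
2^1 ≡ 2 (mod 349)
2^2 = (2^1)^2 ≡ 2^2 = 4 ≡ 4 (mod 349)
2^4 = (2^2)^2 ≡ 4^2 = 16 ≡ 16 (mod 349)
2^8 = (2^4)^2 ≡ 16^2 = 256 ≡ 256 (mod 349)
2^16 = (2^8)^2 ≡ 256^2 = 65536 ≡ 273 (mod 349)
2^32 = (2^16)^2 ≡ 273^2 = 74529 ≡ 192 (mod 349)
2^56 = 2^32 · 2^16 · 2^8 ≡ 192 · 273 · 256 ≡ 144 (mod 349).

144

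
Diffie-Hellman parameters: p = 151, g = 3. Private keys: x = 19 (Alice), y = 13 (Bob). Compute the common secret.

Bob sends B = g^y mod p = 3^13 mod 151.
3^1 ≡ 3 (mod 151)
3^2 = (3^1)^2 ≡ 3^2 = 9 ≡ 9 (mod 151)
3^4 = (3^2)^2 ≡ 9^2 = 81 ≡ 81 (mod 151)
3^8 = (3^4)^2 ≡ 81^2 = 6561 ≡ 68 (mod 151)
3^13 = 3^8 · 3^4 · 3^1 ≡ 68 · 81 · 3 ≡ 65 (mod 151).
So B = 65. Alice then computes K = B^x mod p = 65^19 mod 151.
65^1 ≡ 65 (mod 151)
65^2 = (65^1)^2 ≡ 65^2 = 4225 ≡ 148 (mod 151)
65^4 = (65^2)^2 ≡ 148^2 = 21904 ≡ 9 (mod 151)
65^8 = (65^4)^2 ≡ 9^2 = 81 ≡ 81 (mod 151)
65^16 = (65^8)^2 ≡ 81^2 = 6561 ≡ 68 (mod 151)
65^19 = 65^16 · 65^2 · 65^1 ≡ 68 · 148 · 65 ≡ 28 (mod 151).

28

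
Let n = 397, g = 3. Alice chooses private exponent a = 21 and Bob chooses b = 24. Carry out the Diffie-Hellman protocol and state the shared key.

167

Alice sends A = g^a mod n = 3^21 mod 397.
3^1 ≡ 3 (mod 397)
3^2 = (3^1)^2 ≡ 3^2 = 9 ≡ 9 (mod 397)
3^4 = (3^2)^2 ≡ 9^2 = 81 ≡ 81 (mod 397)
3^8 = (3^4)^2 ≡ 81^2 = 6561 ≡ 209 (mod 397)
3^16 = (3^8)^2 ≡ 209^2 = 43681 ≡ 11 (mod 397)
3^21 = 3^16 · 3^4 · 3^1 ≡ 11 · 81 · 3 ≡ 291 (mod 397).
So A = 291. Bob then computes K = A^b mod n = 291^24 mod 397.
291^1 ≡ 291 (mod 397)
291^2 = (291^1)^2 ≡ 291^2 = 84681 ≡ 120 (mod 397)
291^4 = (291^2)^2 ≡ 120^2 = 14400 ≡ 108 (mod 397)
291^8 = (291^4)^2 ≡ 108^2 = 11664 ≡ 151 (mod 397)
291^16 = (291^8)^2 ≡ 151^2 = 22801 ≡ 172 (mod 397)
291^24 = 291^16 · 291^8 ≡ 172 · 151 ≡ 167 (mod 397).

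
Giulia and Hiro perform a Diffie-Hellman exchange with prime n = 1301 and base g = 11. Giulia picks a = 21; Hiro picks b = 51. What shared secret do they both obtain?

Giulia sends A = g^a mod n = 11^21 mod 1301.
11^1 ≡ 11 (mod 1301)
11^2 = (11^1)^2 ≡ 11^2 = 121 ≡ 121 (mod 1301)
11^4 = (11^2)^2 ≡ 121^2 = 14641 ≡ 330 (mod 1301)
11^8 = (11^4)^2 ≡ 330^2 = 108900 ≡ 917 (mod 1301)
11^16 = (11^8)^2 ≡ 917^2 = 840889 ≡ 443 (mod 1301)
11^21 = 11^16 · 11^4 · 11^1 ≡ 443 · 330 · 11 ≡ 54 (mod 1301).
So A = 54. Hiro then computes K = A^b mod n = 54^51 mod 1301.
54^1 ≡ 54 (mod 1301)
54^2 = (54^1)^2 ≡ 54^2 = 2916 ≡ 314 (mod 1301)
54^4 = (54^2)^2 ≡ 314^2 = 98596 ≡ 1021 (mod 1301)
54^8 = (54^4)^2 ≡ 1021^2 = 1042441 ≡ 340 (mod 1301)
54^16 = (54^8)^2 ≡ 340^2 = 115600 ≡ 1112 (mod 1301)
54^32 = (54^16)^2 ≡ 1112^2 = 1236544 ≡ 594 (mod 1301)
54^51 = 54^32 · 54^16 · 54^2 · 54^1 ≡ 594 · 1112 · 314 · 54 ≡ 573 (mod 1301).

573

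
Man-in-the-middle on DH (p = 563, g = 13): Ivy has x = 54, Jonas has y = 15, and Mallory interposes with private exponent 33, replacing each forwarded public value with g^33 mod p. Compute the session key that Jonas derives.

363

Jonas receives Mallory's public value M = 13^33 mod 563 instead of the honest one.
13^1 ≡ 13 (mod 563)
13^2 = (13^1)^2 ≡ 13^2 = 169 ≡ 169 (mod 563)
13^4 = (13^2)^2 ≡ 169^2 = 28561 ≡ 411 (mod 563)
13^8 = (13^4)^2 ≡ 411^2 = 168921 ≡ 21 (mod 563)
13^16 = (13^8)^2 ≡ 21^2 = 441 ≡ 441 (mod 563)
13^32 = (13^16)^2 ≡ 441^2 = 194481 ≡ 246 (mod 563)
13^33 = 13^32 · 13^1 ≡ 246 · 13 ≡ 383 (mod 563).
So M = 383. Jonas computes K = M^15 mod 563.
383^1 ≡ 383 (mod 563)
383^2 = (383^1)^2 ≡ 383^2 = 146689 ≡ 309 (mod 563)
383^4 = (383^2)^2 ≡ 309^2 = 95481 ≡ 334 (mod 563)
383^8 = (383^4)^2 ≡ 334^2 = 111556 ≡ 82 (mod 563)
383^15 = 383^8 · 383^4 · 383^2 · 383^1 ≡ 82 · 334 · 309 · 383 ≡ 363 (mod 563).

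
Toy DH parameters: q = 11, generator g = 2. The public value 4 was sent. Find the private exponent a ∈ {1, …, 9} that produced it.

2

Try successive powers of 2 modulo 11:
2^1 ≡ 2
2^2 ≡ 4
Found: a = 2.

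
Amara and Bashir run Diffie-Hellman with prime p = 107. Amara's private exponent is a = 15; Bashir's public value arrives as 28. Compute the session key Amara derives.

Shared key K = 28^15 mod 107.
28^1 ≡ 28 (mod 107)
28^2 = (28^1)^2 ≡ 28^2 = 784 ≡ 35 (mod 107)
28^4 = (28^2)^2 ≡ 35^2 = 1225 ≡ 48 (mod 107)
28^8 = (28^4)^2 ≡ 48^2 = 2304 ≡ 57 (mod 107)
28^15 = 28^8 · 28^4 · 28^2 · 28^1 ≡ 57 · 48 · 35 · 28 ≡ 74 (mod 107).

74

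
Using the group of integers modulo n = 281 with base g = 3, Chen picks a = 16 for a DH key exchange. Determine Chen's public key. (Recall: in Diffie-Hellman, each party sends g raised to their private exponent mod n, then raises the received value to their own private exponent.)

50

Public value = 3^16 (mod 281).
3^1 ≡ 3 (mod 281)
3^2 = (3^1)^2 ≡ 3^2 = 9 ≡ 9 (mod 281)
3^4 = (3^2)^2 ≡ 9^2 = 81 ≡ 81 (mod 281)
3^8 = (3^4)^2 ≡ 81^2 = 6561 ≡ 98 (mod 281)
3^16 = (3^8)^2 ≡ 98^2 = 9604 ≡ 50 (mod 281)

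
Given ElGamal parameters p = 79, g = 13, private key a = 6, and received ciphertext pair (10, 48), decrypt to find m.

29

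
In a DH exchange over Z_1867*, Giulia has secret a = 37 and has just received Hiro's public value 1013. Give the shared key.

Shared key K = 1013^37 mod 1867.
1013^1 ≡ 1013 (mod 1867)
1013^2 = (1013^1)^2 ≡ 1013^2 = 1026169 ≡ 1186 (mod 1867)
1013^4 = (1013^2)^2 ≡ 1186^2 = 1406596 ≡ 745 (mod 1867)
1013^8 = (1013^4)^2 ≡ 745^2 = 555025 ≡ 526 (mod 1867)
1013^16 = (1013^8)^2 ≡ 526^2 = 276676 ≡ 360 (mod 1867)
1013^32 = (1013^16)^2 ≡ 360^2 = 129600 ≡ 777 (mod 1867)
1013^37 = 1013^32 · 1013^4 · 1013^1 ≡ 777 · 745 · 1013 ≡ 1018 (mod 1867).

1018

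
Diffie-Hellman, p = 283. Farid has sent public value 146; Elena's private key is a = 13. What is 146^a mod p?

139

Shared key K = 146^13 mod 283.
146^1 ≡ 146 (mod 283)
146^2 = (146^1)^2 ≡ 146^2 = 21316 ≡ 91 (mod 283)
146^4 = (146^2)^2 ≡ 91^2 = 8281 ≡ 74 (mod 283)
146^8 = (146^4)^2 ≡ 74^2 = 5476 ≡ 99 (mod 283)
146^13 = 146^8 · 146^4 · 146^1 ≡ 99 · 74 · 146 ≡ 139 (mod 283).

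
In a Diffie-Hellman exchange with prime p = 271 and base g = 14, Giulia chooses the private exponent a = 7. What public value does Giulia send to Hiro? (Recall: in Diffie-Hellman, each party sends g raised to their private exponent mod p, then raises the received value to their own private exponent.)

195

Public value = 14^7 (mod 271).
14^1 ≡ 14 (mod 271)
14^2 = (14^1)^2 ≡ 14^2 = 196 ≡ 196 (mod 271)
14^4 = (14^2)^2 ≡ 196^2 = 38416 ≡ 205 (mod 271)
14^7 = 14^4 · 14^2 · 14^1 ≡ 205 · 196 · 14 ≡ 195 (mod 271).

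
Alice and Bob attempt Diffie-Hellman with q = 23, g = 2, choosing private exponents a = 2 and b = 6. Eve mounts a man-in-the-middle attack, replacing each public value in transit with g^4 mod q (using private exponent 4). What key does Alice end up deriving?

Alice receives Eve's public value M = 2^4 mod 23 instead of the honest one.
2^1 ≡ 2 (mod 23)
2^2 = (2^1)^2 ≡ 2^2 = 4 ≡ 4 (mod 23)
2^4 = (2^2)^2 ≡ 4^2 = 16 ≡ 16 (mod 23)
So M = 16. Alice computes K = M^2 mod 23.
16^1 ≡ 16 (mod 23)
16^2 = (16^1)^2 ≡ 16^2 = 256 ≡ 3 (mod 23)

3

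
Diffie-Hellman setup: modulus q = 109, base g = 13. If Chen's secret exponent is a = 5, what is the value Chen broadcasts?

39

Public value = 13^5 (mod 109).
13^1 ≡ 13 (mod 109)
13^2 = (13^1)^2 ≡ 13^2 = 169 ≡ 60 (mod 109)
13^4 = (13^2)^2 ≡ 60^2 = 3600 ≡ 3 (mod 109)
13^5 = 13^4 · 13^1 ≡ 3 · 13 ≡ 39 (mod 109).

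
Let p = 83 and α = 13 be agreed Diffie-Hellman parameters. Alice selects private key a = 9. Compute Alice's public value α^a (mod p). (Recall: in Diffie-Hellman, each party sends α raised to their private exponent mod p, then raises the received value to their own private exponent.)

Public value = 13^9 (mod 83).
13^1 ≡ 13 (mod 83)
13^2 = (13^1)^2 ≡ 13^2 = 169 ≡ 3 (mod 83)
13^4 = (13^2)^2 ≡ 3^2 = 9 ≡ 9 (mod 83)
13^8 = (13^4)^2 ≡ 9^2 = 81 ≡ 81 (mod 83)
13^9 = 13^8 · 13^1 ≡ 81 · 13 ≡ 57 (mod 83).

57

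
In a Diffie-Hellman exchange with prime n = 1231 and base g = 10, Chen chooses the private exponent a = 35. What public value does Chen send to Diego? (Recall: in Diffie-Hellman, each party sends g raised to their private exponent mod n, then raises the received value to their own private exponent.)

302

Public value = 10^{35} \pmod{1231}.
10^1 ≡ 10 (mod 1231)
10^2 = (10^1)^2 ≡ 10^2 = 100 ≡ 100 (mod 1231)
10^4 = (10^2)^2 ≡ 100^2 = 10000 ≡ 152 (mod 1231)
10^8 = (10^4)^2 ≡ 152^2 = 23104 ≡ 946 (mod 1231)
10^16 = (10^8)^2 ≡ 946^2 = 894916 ≡ 1210 (mod 1231)
10^32 = (10^16)^2 ≡ 1210^2 = 1464100 ≡ 441 (mod 1231)
10^35 = 10^32 · 10^2 · 10^1 ≡ 441 · 100 · 10 ≡ 302 (mod 1231).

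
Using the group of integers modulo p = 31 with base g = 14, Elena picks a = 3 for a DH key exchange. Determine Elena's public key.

16

Public value = 14^{3} \pmod{31}.
14^1 ≡ 14 (mod 31)
14^2 = (14^1)^2 ≡ 14^2 = 196 ≡ 10 (mod 31)
14^3 = 14^2 · 14^1 ≡ 10 · 14 ≡ 16 (mod 31).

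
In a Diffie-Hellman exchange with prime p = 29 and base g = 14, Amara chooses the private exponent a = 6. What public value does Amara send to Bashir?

5

Public value = 14^6 (mod 29).
14^1 ≡ 14 (mod 29)
14^2 = (14^1)^2 ≡ 14^2 = 196 ≡ 22 (mod 29)
14^4 = (14^2)^2 ≡ 22^2 = 484 ≡ 20 (mod 29)
14^6 = 14^4 · 14^2 ≡ 20 · 22 ≡ 5 (mod 29).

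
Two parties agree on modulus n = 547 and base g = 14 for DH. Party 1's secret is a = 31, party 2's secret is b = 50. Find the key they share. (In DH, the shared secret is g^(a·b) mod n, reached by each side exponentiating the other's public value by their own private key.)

Party 1 sends A = g^a mod n = 14^31 mod 547.
14^1 ≡ 14 (mod 547)
14^2 = (14^1)^2 ≡ 14^2 = 196 ≡ 196 (mod 547)
14^4 = (14^2)^2 ≡ 196^2 = 38416 ≡ 126 (mod 547)
14^8 = (14^4)^2 ≡ 126^2 = 15876 ≡ 13 (mod 547)
14^16 = (14^8)^2 ≡ 13^2 = 169 ≡ 169 (mod 547)
14^31 = 14^16 · 14^8 · 14^4 · 14^2 · 14^1 ≡ 169 · 13 · 126 · 196 · 14 ≡ 360 (mod 547).
So A = 360. Party 2 then computes K = A^b mod n = 360^50 mod 547.
360^1 ≡ 360 (mod 547)
360^2 = (360^1)^2 ≡ 360^2 = 129600 ≡ 508 (mod 547)
360^4 = (360^2)^2 ≡ 508^2 = 258064 ≡ 427 (mod 547)
360^8 = (360^4)^2 ≡ 427^2 = 182329 ≡ 178 (mod 547)
360^16 = (360^8)^2 ≡ 178^2 = 31684 ≡ 505 (mod 547)
360^32 = (360^16)^2 ≡ 505^2 = 255025 ≡ 123 (mod 547)
360^50 = 360^32 · 360^16 · 360^2 ≡ 123 · 505 · 508 ≡ 178 (mod 547).

178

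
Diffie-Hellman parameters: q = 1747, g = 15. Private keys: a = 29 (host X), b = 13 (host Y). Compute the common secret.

1288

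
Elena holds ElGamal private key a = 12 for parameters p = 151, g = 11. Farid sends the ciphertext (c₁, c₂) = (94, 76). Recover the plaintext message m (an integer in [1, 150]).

34

Shared mask s = c₁^a mod p = 94^12 mod 151.
94^1 ≡ 94 (mod 151)
94^2 = (94^1)^2 ≡ 94^2 = 8836 ≡ 78 (mod 151)
94^4 = (94^2)^2 ≡ 78^2 = 6084 ≡ 44 (mod 151)
94^8 = (94^4)^2 ≡ 44^2 = 1936 ≡ 124 (mod 151)
94^12 = 94^8 · 94^4 ≡ 124 · 44 ≡ 20 (mod 151).
So s = 20; s⁻¹ ≡ 68 (mod 151).
m = c₂ · s⁻¹ mod 151 = 76 · 68 mod 151 = 34.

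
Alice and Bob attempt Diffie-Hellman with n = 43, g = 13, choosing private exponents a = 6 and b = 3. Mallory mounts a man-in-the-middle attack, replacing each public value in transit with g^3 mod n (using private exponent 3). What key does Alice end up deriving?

11

Alice receives Mallory's public value M = 13^3 mod 43 instead of the honest one.
13^1 ≡ 13 (mod 43)
13^2 = (13^1)^2 ≡ 13^2 = 169 ≡ 40 (mod 43)
13^3 = 13^2 · 13^1 ≡ 40 · 13 ≡ 4 (mod 43).
So M = 4. Alice computes K = M^6 mod 43.
4^1 ≡ 4 (mod 43)
4^2 = (4^1)^2 ≡ 4^2 = 16 ≡ 16 (mod 43)
4^4 = (4^2)^2 ≡ 16^2 = 256 ≡ 41 (mod 43)
4^6 = 4^4 · 4^2 ≡ 41 · 16 ≡ 11 (mod 43).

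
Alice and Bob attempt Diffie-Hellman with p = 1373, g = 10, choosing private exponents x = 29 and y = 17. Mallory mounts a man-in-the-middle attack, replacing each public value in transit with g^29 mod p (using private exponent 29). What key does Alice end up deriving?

Alice receives Mallory's public value M = 10^29 mod 1373 instead of the honest one.
10^1 ≡ 10 (mod 1373)
10^2 = (10^1)^2 ≡ 10^2 = 100 ≡ 100 (mod 1373)
10^4 = (10^2)^2 ≡ 100^2 = 10000 ≡ 389 (mod 1373)
10^8 = (10^4)^2 ≡ 389^2 = 151321 ≡ 291 (mod 1373)
10^16 = (10^8)^2 ≡ 291^2 = 84681 ≡ 928 (mod 1373)
10^29 = 10^16 · 10^8 · 10^4 · 10^1 ≡ 928 · 291 · 389 · 10 ≡ 301 (mod 1373).
So M = 301. Alice computes K = M^29 mod 1373.
301^1 ≡ 301 (mod 1373)
301^2 = (301^1)^2 ≡ 301^2 = 90601 ≡ 1356 (mod 1373)
301^4 = (301^2)^2 ≡ 1356^2 = 1838736 ≡ 289 (mod 1373)
301^8 = (301^4)^2 ≡ 289^2 = 83521 ≡ 1141 (mod 1373)
301^16 = (301^8)^2 ≡ 1141^2 = 1301881 ≡ 277 (mod 1373)
301^29 = 301^16 · 301^8 · 301^4 · 301^1 ≡ 277 · 1141 · 289 · 301 ≡ 395 (mod 1373).

395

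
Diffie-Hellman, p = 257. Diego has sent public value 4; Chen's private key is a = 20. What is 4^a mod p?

256

Shared key K = 4^20 mod 257.
4^1 ≡ 4 (mod 257)
4^2 = (4^1)^2 ≡ 4^2 = 16 ≡ 16 (mod 257)
4^4 = (4^2)^2 ≡ 16^2 = 256 ≡ 256 (mod 257)
4^8 = (4^4)^2 ≡ 256^2 = 65536 ≡ 1 (mod 257)
4^16 = (4^8)^2 ≡ 1^2 = 1 ≡ 1 (mod 257)
4^20 = 4^16 · 4^4 ≡ 1 · 256 ≡ 256 (mod 257).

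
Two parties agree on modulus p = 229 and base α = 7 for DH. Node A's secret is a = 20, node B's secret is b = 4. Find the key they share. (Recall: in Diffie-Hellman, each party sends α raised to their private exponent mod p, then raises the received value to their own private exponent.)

129

Node A sends A = α^a mod p = 7^20 mod 229.
7^1 ≡ 7 (mod 229)
7^2 = (7^1)^2 ≡ 7^2 = 49 ≡ 49 (mod 229)
7^4 = (7^2)^2 ≡ 49^2 = 2401 ≡ 111 (mod 229)
7^8 = (7^4)^2 ≡ 111^2 = 12321 ≡ 184 (mod 229)
7^16 = (7^8)^2 ≡ 184^2 = 33856 ≡ 193 (mod 229)
7^20 = 7^16 · 7^4 ≡ 193 · 111 ≡ 126 (mod 229).
So A = 126. Node B then computes K = A^b mod p = 126^4 mod 229.
126^1 ≡ 126 (mod 229)
126^2 = (126^1)^2 ≡ 126^2 = 15876 ≡ 75 (mod 229)
126^4 = (126^2)^2 ≡ 75^2 = 5625 ≡ 129 (mod 229)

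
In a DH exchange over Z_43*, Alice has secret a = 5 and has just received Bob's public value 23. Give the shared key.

17

Shared key K = 23^5 mod 43.
23^1 ≡ 23 (mod 43)
23^2 = (23^1)^2 ≡ 23^2 = 529 ≡ 13 (mod 43)
23^4 = (23^2)^2 ≡ 13^2 = 169 ≡ 40 (mod 43)
23^5 = 23^4 · 23^1 ≡ 40 · 23 ≡ 17 (mod 43).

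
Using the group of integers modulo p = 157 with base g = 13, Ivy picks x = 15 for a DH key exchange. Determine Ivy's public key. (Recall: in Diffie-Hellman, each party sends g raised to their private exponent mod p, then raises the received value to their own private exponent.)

156

Public value = 13^15 mod 157.
13^1 ≡ 13 (mod 157)
13^2 = (13^1)^2 ≡ 13^2 = 169 ≡ 12 (mod 157)
13^4 = (13^2)^2 ≡ 12^2 = 144 ≡ 144 (mod 157)
13^8 = (13^4)^2 ≡ 144^2 = 20736 ≡ 12 (mod 157)
13^15 = 13^8 · 13^4 · 13^2 · 13^1 ≡ 12 · 144 · 12 · 13 ≡ 156 (mod 157).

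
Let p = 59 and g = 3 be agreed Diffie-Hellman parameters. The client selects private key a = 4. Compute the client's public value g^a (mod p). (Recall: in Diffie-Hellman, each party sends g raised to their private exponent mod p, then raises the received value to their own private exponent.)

22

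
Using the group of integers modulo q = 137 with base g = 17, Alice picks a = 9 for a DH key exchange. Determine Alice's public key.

Public value = 17^9 mod 137.
17^1 ≡ 17 (mod 137)
17^2 = (17^1)^2 ≡ 17^2 = 289 ≡ 15 (mod 137)
17^4 = (17^2)^2 ≡ 15^2 = 225 ≡ 88 (mod 137)
17^8 = (17^4)^2 ≡ 88^2 = 7744 ≡ 72 (mod 137)
17^9 = 17^8 · 17^1 ≡ 72 · 17 ≡ 128 (mod 137).

128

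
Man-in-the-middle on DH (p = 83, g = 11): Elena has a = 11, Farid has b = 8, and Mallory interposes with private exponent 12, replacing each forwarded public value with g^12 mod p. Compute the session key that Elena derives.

27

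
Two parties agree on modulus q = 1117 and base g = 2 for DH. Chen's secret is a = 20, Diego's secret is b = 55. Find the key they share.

70

Chen sends A = g^a mod q = 2^20 mod 1117.
2^1 ≡ 2 (mod 1117)
2^2 = (2^1)^2 ≡ 2^2 = 4 ≡ 4 (mod 1117)
2^4 = (2^2)^2 ≡ 4^2 = 16 ≡ 16 (mod 1117)
2^8 = (2^4)^2 ≡ 16^2 = 256 ≡ 256 (mod 1117)
2^16 = (2^8)^2 ≡ 256^2 = 65536 ≡ 750 (mod 1117)
2^20 = 2^16 · 2^4 ≡ 750 · 16 ≡ 830 (mod 1117).
So A = 830. Diego then computes K = A^b mod q = 830^55 mod 1117.
830^1 ≡ 830 (mod 1117)
830^2 = (830^1)^2 ≡ 830^2 = 688900 ≡ 828 (mod 1117)
830^4 = (830^2)^2 ≡ 828^2 = 685584 ≡ 863 (mod 1117)
830^8 = (830^4)^2 ≡ 863^2 = 744769 ≡ 847 (mod 1117)
830^16 = (830^8)^2 ≡ 847^2 = 717409 ≡ 295 (mod 1117)
830^32 = (830^16)^2 ≡ 295^2 = 87025 ≡ 1016 (mod 1117)
830^55 = 830^32 · 830^16 · 830^4 · 830^2 · 830^1 ≡ 1016 · 295 · 863 · 828 · 830 ≡ 70 (mod 1117).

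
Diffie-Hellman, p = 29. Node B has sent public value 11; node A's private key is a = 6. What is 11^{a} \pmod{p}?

Shared key K = 11^6 mod 29.
11^1 ≡ 11 (mod 29)
11^2 = (11^1)^2 ≡ 11^2 = 121 ≡ 5 (mod 29)
11^4 = (11^2)^2 ≡ 5^2 = 25 ≡ 25 (mod 29)
11^6 = 11^4 · 11^2 ≡ 25 · 5 ≡ 9 (mod 29).

9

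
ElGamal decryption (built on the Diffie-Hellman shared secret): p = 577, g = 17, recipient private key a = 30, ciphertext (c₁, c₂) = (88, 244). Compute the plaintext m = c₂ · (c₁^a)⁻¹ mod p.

397

Shared mask s = c₁^a mod p = 88^30 mod 577.
88^1 ≡ 88 (mod 577)
88^2 = (88^1)^2 ≡ 88^2 = 7744 ≡ 243 (mod 577)
88^4 = (88^2)^2 ≡ 243^2 = 59049 ≡ 195 (mod 577)
88^8 = (88^4)^2 ≡ 195^2 = 38025 ≡ 520 (mod 577)
88^16 = (88^8)^2 ≡ 520^2 = 270400 ≡ 364 (mod 577)
88^30 = 88^16 · 88^8 · 88^4 · 88^2 ≡ 364 · 520 · 195 · 243 ≡ 550 (mod 577).
So s = 550; s⁻¹ ≡ 406 (mod 577).
m = c₂ · s⁻¹ mod 577 = 244 · 406 mod 577 = 397.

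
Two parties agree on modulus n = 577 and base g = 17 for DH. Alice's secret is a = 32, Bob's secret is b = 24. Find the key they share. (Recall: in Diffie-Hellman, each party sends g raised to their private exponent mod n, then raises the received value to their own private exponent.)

363

Bob sends B = g^b mod n = 17^24 mod 577.
17^1 ≡ 17 (mod 577)
17^2 = (17^1)^2 ≡ 17^2 = 289 ≡ 289 (mod 577)
17^4 = (17^2)^2 ≡ 289^2 = 83521 ≡ 433 (mod 577)
17^8 = (17^4)^2 ≡ 433^2 = 187489 ≡ 541 (mod 577)
17^16 = (17^8)^2 ≡ 541^2 = 292681 ≡ 142 (mod 577)
17^24 = 17^16 · 17^8 ≡ 142 · 541 ≡ 81 (mod 577).
So B = 81. Alice then computes K = B^a mod n = 81^32 mod 577.
81^1 ≡ 81 (mod 577)
81^2 = (81^1)^2 ≡ 81^2 = 6561 ≡ 214 (mod 577)
81^4 = (81^2)^2 ≡ 214^2 = 45796 ≡ 213 (mod 577)
81^8 = (81^4)^2 ≡ 213^2 = 45369 ≡ 363 (mod 577)
81^16 = (81^8)^2 ≡ 363^2 = 131769 ≡ 213 (mod 577)
81^32 = (81^16)^2 ≡ 213^2 = 45369 ≡ 363 (mod 577)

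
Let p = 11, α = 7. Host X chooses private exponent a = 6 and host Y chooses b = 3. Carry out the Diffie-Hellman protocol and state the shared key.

9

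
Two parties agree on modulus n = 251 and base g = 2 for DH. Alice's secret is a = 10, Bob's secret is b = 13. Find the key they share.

219

Alice sends A = g^a mod n = 2^10 mod 251.
2^1 ≡ 2 (mod 251)
2^2 = (2^1)^2 ≡ 2^2 = 4 ≡ 4 (mod 251)
2^4 = (2^2)^2 ≡ 4^2 = 16 ≡ 16 (mod 251)
2^8 = (2^4)^2 ≡ 16^2 = 256 ≡ 5 (mod 251)
2^10 = 2^8 · 2^2 ≡ 5 · 4 ≡ 20 (mod 251).
So A = 20. Bob then computes K = A^b mod n = 20^13 mod 251.
20^1 ≡ 20 (mod 251)
20^2 = (20^1)^2 ≡ 20^2 = 400 ≡ 149 (mod 251)
20^4 = (20^2)^2 ≡ 149^2 = 22201 ≡ 113 (mod 251)
20^8 = (20^4)^2 ≡ 113^2 = 12769 ≡ 219 (mod 251)
20^13 = 20^8 · 20^4 · 20^1 ≡ 219 · 113 · 20 ≡ 219 (mod 251).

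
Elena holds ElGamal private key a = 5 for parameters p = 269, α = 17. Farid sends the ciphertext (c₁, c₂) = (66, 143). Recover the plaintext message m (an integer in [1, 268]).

Shared mask s = c₁^a mod p = 66^5 mod 269.
66^1 ≡ 66 (mod 269)
66^2 = (66^1)^2 ≡ 66^2 = 4356 ≡ 52 (mod 269)
66^4 = (66^2)^2 ≡ 52^2 = 2704 ≡ 14 (mod 269)
66^5 = 66^4 · 66^1 ≡ 14 · 66 ≡ 117 (mod 269).
So s = 117; s⁻¹ ≡ 23 (mod 269).
m = c₂ · s⁻¹ mod 269 = 143 · 23 mod 269 = 61.

61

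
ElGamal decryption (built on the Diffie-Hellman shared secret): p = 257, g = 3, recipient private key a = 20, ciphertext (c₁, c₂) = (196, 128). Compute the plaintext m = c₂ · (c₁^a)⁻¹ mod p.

Shared mask s = c₁^a mod p = 196^20 mod 257.
196^1 ≡ 196 (mod 257)
196^2 = (196^1)^2 ≡ 196^2 = 38416 ≡ 123 (mod 257)
196^4 = (196^2)^2 ≡ 123^2 = 15129 ≡ 223 (mod 257)
196^8 = (196^4)^2 ≡ 223^2 = 49729 ≡ 128 (mod 257)
196^16 = (196^8)^2 ≡ 128^2 = 16384 ≡ 193 (mod 257)
196^20 = 196^16 · 196^4 ≡ 193 · 223 ≡ 120 (mod 257).
So s = 120; s⁻¹ ≡ 15 (mod 257).
m = c₂ · s⁻¹ mod 257 = 128 · 15 mod 257 = 121.

121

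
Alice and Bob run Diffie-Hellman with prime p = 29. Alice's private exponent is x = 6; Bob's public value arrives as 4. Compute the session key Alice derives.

7

Shared key K = 4^6 mod 29.
4^1 ≡ 4 (mod 29)
4^2 = (4^1)^2 ≡ 4^2 = 16 ≡ 16 (mod 29)
4^4 = (4^2)^2 ≡ 16^2 = 256 ≡ 24 (mod 29)
4^6 = 4^4 · 4^2 ≡ 24 · 16 ≡ 7 (mod 29).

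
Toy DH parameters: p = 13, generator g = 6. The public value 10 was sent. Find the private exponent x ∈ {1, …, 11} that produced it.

2

Try successive powers of 6 modulo 13:
6^1 ≡ 6
6^2 ≡ 10
Found: x = 2.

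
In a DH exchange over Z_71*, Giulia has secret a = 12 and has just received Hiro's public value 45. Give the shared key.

48

Shared key K = 45^12 mod 71.
45^1 ≡ 45 (mod 71)
45^2 = (45^1)^2 ≡ 45^2 = 2025 ≡ 37 (mod 71)
45^4 = (45^2)^2 ≡ 37^2 = 1369 ≡ 20 (mod 71)
45^8 = (45^4)^2 ≡ 20^2 = 400 ≡ 45 (mod 71)
45^12 = 45^8 · 45^4 ≡ 45 · 20 ≡ 48 (mod 71).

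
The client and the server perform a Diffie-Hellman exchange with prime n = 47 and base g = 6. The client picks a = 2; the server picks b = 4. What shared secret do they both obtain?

The client sends A = g^a mod n = 6^2 mod 47.
6^1 ≡ 6 (mod 47)
6^2 = (6^1)^2 ≡ 6^2 = 36 ≡ 36 (mod 47)
So A = 36. The server then computes K = A^b mod n = 36^4 mod 47.
36^1 ≡ 36 (mod 47)
36^2 = (36^1)^2 ≡ 36^2 = 1296 ≡ 27 (mod 47)
36^4 = (36^2)^2 ≡ 27^2 = 729 ≡ 24 (mod 47)

24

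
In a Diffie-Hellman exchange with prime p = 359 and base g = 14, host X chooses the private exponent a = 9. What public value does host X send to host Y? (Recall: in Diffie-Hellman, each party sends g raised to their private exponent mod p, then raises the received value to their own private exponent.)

Public value = 14^9 mod 359.
14^1 ≡ 14 (mod 359)
14^2 = (14^1)^2 ≡ 14^2 = 196 ≡ 196 (mod 359)
14^4 = (14^2)^2 ≡ 196^2 = 38416 ≡ 3 (mod 359)
14^8 = (14^4)^2 ≡ 3^2 = 9 ≡ 9 (mod 359)
14^9 = 14^8 · 14^1 ≡ 9 · 14 ≡ 126 (mod 359).

126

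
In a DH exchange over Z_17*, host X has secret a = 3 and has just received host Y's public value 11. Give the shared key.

5

Shared key K = 11^3 mod 17.
11^1 ≡ 11 (mod 17)
11^2 = (11^1)^2 ≡ 11^2 = 121 ≡ 2 (mod 17)
11^3 = 11^2 · 11^1 ≡ 2 · 11 ≡ 5 (mod 17).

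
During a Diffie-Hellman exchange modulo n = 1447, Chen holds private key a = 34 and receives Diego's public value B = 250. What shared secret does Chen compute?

476

Shared key K = 250^34 mod 1447.
250^1 ≡ 250 (mod 1447)
250^2 = (250^1)^2 ≡ 250^2 = 62500 ≡ 279 (mod 1447)
250^4 = (250^2)^2 ≡ 279^2 = 77841 ≡ 1150 (mod 1447)
250^8 = (250^4)^2 ≡ 1150^2 = 1322500 ≡ 1389 (mod 1447)
250^16 = (250^8)^2 ≡ 1389^2 = 1929321 ≡ 470 (mod 1447)
250^32 = (250^16)^2 ≡ 470^2 = 220900 ≡ 956 (mod 1447)
250^34 = 250^32 · 250^2 ≡ 956 · 279 ≡ 476 (mod 1447).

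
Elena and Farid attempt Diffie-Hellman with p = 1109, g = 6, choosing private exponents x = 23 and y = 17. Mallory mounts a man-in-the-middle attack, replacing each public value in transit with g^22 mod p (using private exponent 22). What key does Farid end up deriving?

815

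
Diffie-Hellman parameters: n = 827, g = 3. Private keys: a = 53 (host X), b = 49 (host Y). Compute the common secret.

643

Host X sends A = g^a mod n = 3^53 mod 827.
3^1 ≡ 3 (mod 827)
3^2 = (3^1)^2 ≡ 3^2 = 9 ≡ 9 (mod 827)
3^4 = (3^2)^2 ≡ 9^2 = 81 ≡ 81 (mod 827)
3^8 = (3^4)^2 ≡ 81^2 = 6561 ≡ 772 (mod 827)
3^16 = (3^8)^2 ≡ 772^2 = 595984 ≡ 544 (mod 827)
3^32 = (3^16)^2 ≡ 544^2 = 295936 ≡ 697 (mod 827)
3^53 = 3^32 · 3^16 · 3^4 · 3^1 ≡ 697 · 544 · 81 · 3 ≡ 100 (mod 827).
So A = 100. Host Y then computes K = A^b mod n = 100^49 mod 827.
100^1 ≡ 100 (mod 827)
100^2 = (100^1)^2 ≡ 100^2 = 10000 ≡ 76 (mod 827)
100^4 = (100^2)^2 ≡ 76^2 = 5776 ≡ 814 (mod 827)
100^8 = (100^4)^2 ≡ 814^2 = 662596 ≡ 169 (mod 827)
100^16 = (100^8)^2 ≡ 169^2 = 28561 ≡ 443 (mod 827)
100^32 = (100^16)^2 ≡ 443^2 = 196249 ≡ 250 (mod 827)
100^49 = 100^32 · 100^16 · 100^1 ≡ 250 · 443 · 100 ≡ 643 (mod 827).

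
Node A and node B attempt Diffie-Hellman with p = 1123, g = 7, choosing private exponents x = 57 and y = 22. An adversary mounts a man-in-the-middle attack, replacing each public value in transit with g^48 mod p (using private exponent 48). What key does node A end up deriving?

Node A receives an adversary's public value M = 7^48 mod 1123 instead of the honest one.
7^1 ≡ 7 (mod 1123)
7^2 = (7^1)^2 ≡ 7^2 = 49 ≡ 49 (mod 1123)
7^4 = (7^2)^2 ≡ 49^2 = 2401 ≡ 155 (mod 1123)
7^8 = (7^4)^2 ≡ 155^2 = 24025 ≡ 442 (mod 1123)
7^16 = (7^8)^2 ≡ 442^2 = 195364 ≡ 1085 (mod 1123)
7^32 = (7^16)^2 ≡ 1085^2 = 1177225 ≡ 321 (mod 1123)
7^48 = 7^32 · 7^16 ≡ 321 · 1085 ≡ 155 (mod 1123).
So M = 155. Node A computes K = M^57 mod 1123.
155^1 ≡ 155 (mod 1123)
155^2 = (155^1)^2 ≡ 155^2 = 24025 ≡ 442 (mod 1123)
155^4 = (155^2)^2 ≡ 442^2 = 195364 ≡ 1085 (mod 1123)
155^8 = (155^4)^2 ≡ 1085^2 = 1177225 ≡ 321 (mod 1123)
155^16 = (155^8)^2 ≡ 321^2 = 103041 ≡ 848 (mod 1123)
155^32 = (155^16)^2 ≡ 848^2 = 719104 ≡ 384 (mod 1123)
155^57 = 155^32 · 155^16 · 155^8 · 155^1 ≡ 384 · 848 · 321 · 155 ≡ 442 (mod 1123).

442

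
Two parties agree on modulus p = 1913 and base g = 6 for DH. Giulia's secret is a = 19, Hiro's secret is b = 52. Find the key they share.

1897

Giulia sends A = g^a mod p = 6^19 mod 1913.
6^1 ≡ 6 (mod 1913)
6^2 = (6^1)^2 ≡ 6^2 = 36 ≡ 36 (mod 1913)
6^4 = (6^2)^2 ≡ 36^2 = 1296 ≡ 1296 (mod 1913)
6^8 = (6^4)^2 ≡ 1296^2 = 1679616 ≡ 2 (mod 1913)
6^16 = (6^8)^2 ≡ 2^2 = 4 ≡ 4 (mod 1913)
6^19 = 6^16 · 6^2 · 6^1 ≡ 4 · 36 · 6 ≡ 864 (mod 1913).
So A = 864. Hiro then computes K = A^b mod p = 864^52 mod 1913.
864^1 ≡ 864 (mod 1913)
864^2 = (864^1)^2 ≡ 864^2 = 746496 ≡ 426 (mod 1913)
864^4 = (864^2)^2 ≡ 426^2 = 181476 ≡ 1654 (mod 1913)
864^8 = (864^4)^2 ≡ 1654^2 = 2735716 ≡ 126 (mod 1913)
864^16 = (864^8)^2 ≡ 126^2 = 15876 ≡ 572 (mod 1913)
864^32 = (864^16)^2 ≡ 572^2 = 327184 ≡ 61 (mod 1913)
864^52 = 864^32 · 864^16 · 864^4 ≡ 61 · 572 · 1654 ≡ 1897 (mod 1913).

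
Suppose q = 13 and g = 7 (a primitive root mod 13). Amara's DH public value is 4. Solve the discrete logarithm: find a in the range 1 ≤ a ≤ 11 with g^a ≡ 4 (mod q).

Try successive powers of 7 modulo 13:
7^1 ≡ 7
7^2 ≡ 10
7^3 ≡ 5
7^4 ≡ 9
7^5 ≡ 11
7^6 ≡ 12
7^7 ≡ 6
7^8 ≡ 3
7^9 ≡ 8
7^10 ≡ 4
Found: a = 10.

10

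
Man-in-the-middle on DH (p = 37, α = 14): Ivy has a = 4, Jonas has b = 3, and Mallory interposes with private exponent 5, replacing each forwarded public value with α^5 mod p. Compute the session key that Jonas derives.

6

Jonas receives Mallory's public value M = 14^5 mod 37 instead of the honest one.
14^1 ≡ 14 (mod 37)
14^2 = (14^1)^2 ≡ 14^2 = 196 ≡ 11 (mod 37)
14^4 = (14^2)^2 ≡ 11^2 = 121 ≡ 10 (mod 37)
14^5 = 14^4 · 14^1 ≡ 10 · 14 ≡ 29 (mod 37).
So M = 29. Jonas computes K = M^3 mod 37.
29^1 ≡ 29 (mod 37)
29^2 = (29^1)^2 ≡ 29^2 = 841 ≡ 27 (mod 37)
29^3 = 29^2 · 29^1 ≡ 27 · 29 ≡ 6 (mod 37).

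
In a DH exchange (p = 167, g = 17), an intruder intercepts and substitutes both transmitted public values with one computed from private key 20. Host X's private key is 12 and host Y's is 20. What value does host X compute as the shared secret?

Host X receives an intruder's public value M = 17^20 mod 167 instead of the honest one.
17^1 ≡ 17 (mod 167)
17^2 = (17^1)^2 ≡ 17^2 = 289 ≡ 122 (mod 167)
17^4 = (17^2)^2 ≡ 122^2 = 14884 ≡ 21 (mod 167)
17^8 = (17^4)^2 ≡ 21^2 = 441 ≡ 107 (mod 167)
17^16 = (17^8)^2 ≡ 107^2 = 11449 ≡ 93 (mod 167)
17^20 = 17^16 · 17^4 ≡ 93 · 21 ≡ 116 (mod 167).
So M = 116. Host X computes K = M^12 mod 167.
116^1 ≡ 116 (mod 167)
116^2 = (116^1)^2 ≡ 116^2 = 13456 ≡ 96 (mod 167)
116^4 = (116^2)^2 ≡ 96^2 = 9216 ≡ 31 (mod 167)
116^8 = (116^4)^2 ≡ 31^2 = 961 ≡ 126 (mod 167)
116^12 = 116^8 · 116^4 ≡ 126 · 31 ≡ 65 (mod 167).

65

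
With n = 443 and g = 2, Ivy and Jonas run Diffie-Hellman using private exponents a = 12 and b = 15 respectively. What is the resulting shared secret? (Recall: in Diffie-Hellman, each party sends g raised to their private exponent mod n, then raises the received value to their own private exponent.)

Ivy sends A = g^a mod n = 2^12 mod 443.
2^1 ≡ 2 (mod 443)
2^2 = (2^1)^2 ≡ 2^2 = 4 ≡ 4 (mod 443)
2^4 = (2^2)^2 ≡ 4^2 = 16 ≡ 16 (mod 443)
2^8 = (2^4)^2 ≡ 16^2 = 256 ≡ 256 (mod 443)
2^12 = 2^8 · 2^4 ≡ 256 · 16 ≡ 109 (mod 443).
So A = 109. Jonas then computes K = A^b mod n = 109^15 mod 443.
109^1 ≡ 109 (mod 443)
109^2 = (109^1)^2 ≡ 109^2 = 11881 ≡ 363 (mod 443)
109^4 = (109^2)^2 ≡ 363^2 = 131769 ≡ 198 (mod 443)
109^8 = (109^4)^2 ≡ 198^2 = 39204 ≡ 220 (mod 443)
109^15 = 109^8 · 109^4 · 109^2 · 109^1 ≡ 220 · 198 · 363 · 109 ≡ 62 (mod 443).

62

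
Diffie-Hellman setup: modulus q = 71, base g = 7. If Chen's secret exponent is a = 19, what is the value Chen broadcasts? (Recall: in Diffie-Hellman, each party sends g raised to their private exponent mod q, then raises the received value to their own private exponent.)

56

Public value = 7^19 mod 71.
7^1 ≡ 7 (mod 71)
7^2 = (7^1)^2 ≡ 7^2 = 49 ≡ 49 (mod 71)
7^4 = (7^2)^2 ≡ 49^2 = 2401 ≡ 58 (mod 71)
7^8 = (7^4)^2 ≡ 58^2 = 3364 ≡ 27 (mod 71)
7^16 = (7^8)^2 ≡ 27^2 = 729 ≡ 19 (mod 71)
7^19 = 7^16 · 7^2 · 7^1 ≡ 19 · 49 · 7 ≡ 56 (mod 71).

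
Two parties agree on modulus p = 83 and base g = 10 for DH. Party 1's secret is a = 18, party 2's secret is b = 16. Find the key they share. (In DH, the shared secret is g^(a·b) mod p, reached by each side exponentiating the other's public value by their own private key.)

Party 2 sends B = g^b mod p = 10^16 mod 83.
10^1 ≡ 10 (mod 83)
10^2 = (10^1)^2 ≡ 10^2 = 100 ≡ 17 (mod 83)
10^4 = (10^2)^2 ≡ 17^2 = 289 ≡ 40 (mod 83)
10^8 = (10^4)^2 ≡ 40^2 = 1600 ≡ 23 (mod 83)
10^16 = (10^8)^2 ≡ 23^2 = 529 ≡ 31 (mod 83)
So B = 31. Party 1 then computes K = B^a mod p = 31^18 mod 83.
31^1 ≡ 31 (mod 83)
31^2 = (31^1)^2 ≡ 31^2 = 961 ≡ 48 (mod 83)
31^4 = (31^2)^2 ≡ 48^2 = 2304 ≡ 63 (mod 83)
31^8 = (31^4)^2 ≡ 63^2 = 3969 ≡ 68 (mod 83)
31^16 = (31^8)^2 ≡ 68^2 = 4624 ≡ 59 (mod 83)
31^18 = 31^16 · 31^2 ≡ 59 · 48 ≡ 10 (mod 83).

10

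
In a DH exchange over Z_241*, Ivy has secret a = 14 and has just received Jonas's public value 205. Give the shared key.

Shared key K = 205^14 mod 241.
205^1 ≡ 205 (mod 241)
205^2 = (205^1)^2 ≡ 205^2 = 42025 ≡ 91 (mod 241)
205^4 = (205^2)^2 ≡ 91^2 = 8281 ≡ 87 (mod 241)
205^8 = (205^4)^2 ≡ 87^2 = 7569 ≡ 98 (mod 241)
205^14 = 205^8 · 205^4 · 205^2 ≡ 98 · 87 · 91 ≡ 87 (mod 241).

87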